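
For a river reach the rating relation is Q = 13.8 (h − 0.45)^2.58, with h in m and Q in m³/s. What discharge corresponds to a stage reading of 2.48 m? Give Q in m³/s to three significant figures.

Q = 13.8 × (2.48 − 0.45)^2.58 = 13.8 × 2.03^2.58 = 85.75 m³/s

85.7 m³/s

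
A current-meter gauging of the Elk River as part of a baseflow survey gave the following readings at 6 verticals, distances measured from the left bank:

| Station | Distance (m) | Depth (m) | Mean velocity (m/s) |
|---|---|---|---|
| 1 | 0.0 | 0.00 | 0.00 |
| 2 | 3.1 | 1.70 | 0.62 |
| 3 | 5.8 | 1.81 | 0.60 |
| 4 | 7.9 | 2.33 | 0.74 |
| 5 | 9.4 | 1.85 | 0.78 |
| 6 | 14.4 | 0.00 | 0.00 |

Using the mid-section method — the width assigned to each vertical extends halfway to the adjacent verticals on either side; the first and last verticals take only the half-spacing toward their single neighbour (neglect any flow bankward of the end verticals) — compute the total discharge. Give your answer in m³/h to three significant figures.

48400 m³/h

w_2 = (5.8 − 0.0)/2 = 2.9 m; q_2 = 0.62 × 1.70 × 2.9 = 3.057 m³/s
w_3 = (7.9 − 3.1)/2 = 2.4 m; q_3 = 0.60 × 1.81 × 2.4 = 2.606 m³/s
w_4 = (9.4 − 5.8)/2 = 1.8 m; q_4 = 0.74 × 2.33 × 1.8 = 3.104 m³/s
w_5 = (14.4 − 7.9)/2 = 3.25 m; q_5 = 0.78 × 1.85 × 3.25 = 4.690 m³/s
Stations 1, 6 contribute zero (depth or velocity is 0).
Q = Σ qᵢ = 13.46 m³/s
= 13.46 × 3600 = 48440 m³/h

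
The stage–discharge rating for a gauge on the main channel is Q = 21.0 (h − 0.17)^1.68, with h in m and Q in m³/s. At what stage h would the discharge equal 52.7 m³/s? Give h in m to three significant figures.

1.90 m

h − h₀ = (Q/C)^(1/b) = (52.7/21.0)^(1/1.68) = 1.729 m
h = 0.17 + 1.729 = 1.899 m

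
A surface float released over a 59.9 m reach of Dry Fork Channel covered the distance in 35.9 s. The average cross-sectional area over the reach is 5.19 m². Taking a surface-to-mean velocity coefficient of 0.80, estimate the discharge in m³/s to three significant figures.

6.93 m³/s

v_surface = L / t̄ = 59.9 / 35.9 = 1.669 m/s
v_mean = 0.80 × 1.669 = 1.335 m/s
Q = A × v_mean = 5.19 × 1.335 = 6.928 m³/s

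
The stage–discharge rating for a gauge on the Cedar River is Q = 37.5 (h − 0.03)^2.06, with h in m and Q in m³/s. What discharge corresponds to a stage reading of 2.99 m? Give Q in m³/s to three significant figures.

351 m³/s

Q = 37.5 × (2.99 − 0.03)^2.06 = 37.5 × 2.96^2.06 = 350.7 m³/s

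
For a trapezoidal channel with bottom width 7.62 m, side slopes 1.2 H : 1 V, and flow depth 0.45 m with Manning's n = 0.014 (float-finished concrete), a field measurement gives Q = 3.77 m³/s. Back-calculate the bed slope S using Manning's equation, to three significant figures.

A = (b + z·y)·y = (7.62 + 1.2×0.45)×0.45 = 3.672 m²
P = b + 2y√(1+z²) = 7.62 + 2×0.45×√(1+1.2²) = 9.026 m
R = A/P = 3.672/9.026 = 0.4068 m
S = (Q·n / (1·A·R^(2/3)))² = (3.77×0.014 / (1×3.672×0.5490))² = 0.0006854

0.000685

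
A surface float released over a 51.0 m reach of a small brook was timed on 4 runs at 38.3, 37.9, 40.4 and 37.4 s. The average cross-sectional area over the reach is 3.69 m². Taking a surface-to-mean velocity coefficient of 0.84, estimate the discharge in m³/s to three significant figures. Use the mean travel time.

4.11 m³/s

t̄ = (38.3 + 37.9 + 40.4 + 37.4) / 4 = 38.5 s
v_surface = L / t̄ = 51.0 / 38.5 = 1.325 m/s
v_mean = 0.84 × 1.325 = 1.113 m/s
Q = A × v_mean = 3.69 × 1.113 = 4.106 m³/s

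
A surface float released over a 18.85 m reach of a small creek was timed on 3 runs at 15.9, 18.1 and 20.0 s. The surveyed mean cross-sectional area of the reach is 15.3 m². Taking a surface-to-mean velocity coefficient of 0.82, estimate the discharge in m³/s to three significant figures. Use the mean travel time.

t̄ = (15.9 + 18.1 + 20.0) / 3 = 18 s
v_surface = L / t̄ = 18.85 / 18 = 1.047 m/s
v_mean = 0.82 × 1.047 = 0.8587 m/s
Q = A × v_mean = 15.3 × 0.8587 = 13.14 m³/s

13.1 m³/s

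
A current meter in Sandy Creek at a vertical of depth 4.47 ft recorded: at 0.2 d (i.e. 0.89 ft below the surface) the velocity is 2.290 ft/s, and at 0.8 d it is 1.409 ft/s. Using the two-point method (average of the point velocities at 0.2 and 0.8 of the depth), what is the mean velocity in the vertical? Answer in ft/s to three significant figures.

v̄ = (2.290 + 1.409) / 2 = 1.850 ft/s

1.85 ft/s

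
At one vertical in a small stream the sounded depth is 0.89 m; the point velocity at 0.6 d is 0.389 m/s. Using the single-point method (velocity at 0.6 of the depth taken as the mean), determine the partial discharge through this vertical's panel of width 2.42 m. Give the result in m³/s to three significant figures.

v̄ = v₀.₆ = 0.389 m/s
q = v̄ × d × w = 0.3890 × 0.89 × 2.42 = 0.8378 m³/s

0.838 m³/s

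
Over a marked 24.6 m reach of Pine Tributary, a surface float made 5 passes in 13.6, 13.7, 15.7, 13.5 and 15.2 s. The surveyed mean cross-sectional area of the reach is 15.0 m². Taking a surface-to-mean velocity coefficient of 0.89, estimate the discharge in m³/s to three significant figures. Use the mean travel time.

22.9 m³/s

t̄ = (13.6 + 13.7 + 15.7 + 13.5 + 15.2) / 5 = 14.34 s
v_surface = L / t̄ = 24.6 / 14.34 = 1.715 m/s
v_mean = 0.89 × 1.715 = 1.527 m/s
Q = A × v_mean = 15.0 × 1.527 = 22.90 m³/s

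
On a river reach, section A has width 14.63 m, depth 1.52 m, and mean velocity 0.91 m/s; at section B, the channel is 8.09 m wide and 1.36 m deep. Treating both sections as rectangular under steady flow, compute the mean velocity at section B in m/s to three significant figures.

1.84 m/s

Q = A₁V₁ = (14.63×1.52) × 0.91 = 20.24 m³/s
A₂ = 8.09 × 1.36 = 11.00 m²
V₂ = Q/A₂ = 20.24/11.00 = 1.839 m/s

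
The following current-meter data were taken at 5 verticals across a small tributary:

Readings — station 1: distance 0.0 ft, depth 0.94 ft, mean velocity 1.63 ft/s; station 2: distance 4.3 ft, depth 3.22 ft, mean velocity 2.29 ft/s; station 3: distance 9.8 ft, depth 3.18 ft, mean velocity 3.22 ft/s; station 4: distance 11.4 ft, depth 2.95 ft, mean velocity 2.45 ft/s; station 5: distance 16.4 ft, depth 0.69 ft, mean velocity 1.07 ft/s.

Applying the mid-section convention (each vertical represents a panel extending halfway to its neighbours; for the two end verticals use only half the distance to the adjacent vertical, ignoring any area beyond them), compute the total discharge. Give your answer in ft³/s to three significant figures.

w_1 = (4.3 − 0.0)/2 = 2.15 ft; q_1 = 1.63 × 0.94 × 2.15 = 3.294 ft³/s
w_2 = (9.8 − 0.0)/2 = 4.9 ft; q_2 = 2.29 × 3.22 × 4.9 = 36.13 ft³/s
w_3 = (11.4 − 4.3)/2 = 3.55 ft; q_3 = 3.22 × 3.18 × 3.55 = 36.35 ft³/s
w_4 = (16.4 − 9.8)/2 = 3.3 ft; q_4 = 2.45 × 2.95 × 3.3 = 23.85 ft³/s
w_5 = (16.4 − 11.4)/2 = 2.5 ft; q_5 = 1.07 × 0.69 × 2.5 = 1.846 ft³/s
Q = Σ qᵢ = 101.5 ft³/s

101 ft³/s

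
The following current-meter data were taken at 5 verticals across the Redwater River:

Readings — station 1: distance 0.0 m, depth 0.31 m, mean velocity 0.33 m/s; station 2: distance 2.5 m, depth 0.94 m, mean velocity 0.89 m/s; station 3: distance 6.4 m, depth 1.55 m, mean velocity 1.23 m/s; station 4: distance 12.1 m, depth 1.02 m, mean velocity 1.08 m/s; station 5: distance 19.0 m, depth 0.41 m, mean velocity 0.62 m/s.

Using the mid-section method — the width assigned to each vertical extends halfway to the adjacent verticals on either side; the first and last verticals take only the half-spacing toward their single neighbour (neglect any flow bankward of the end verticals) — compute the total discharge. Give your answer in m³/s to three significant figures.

19.8 m³/s

w_1 = (2.5 − 0.0)/2 = 1.25 m; q_1 = 0.33 × 0.31 × 1.25 = 0.1279 m³/s
w_2 = (6.4 − 0.0)/2 = 3.2 m; q_2 = 0.89 × 0.94 × 3.2 = 2.677 m³/s
w_3 = (12.1 − 2.5)/2 = 4.8 m; q_3 = 1.23 × 1.55 × 4.8 = 9.151 m³/s
w_4 = (19.0 − 6.4)/2 = 6.3 m; q_4 = 1.08 × 1.02 × 6.3 = 6.940 m³/s
w_5 = (19.0 − 12.1)/2 = 3.45 m; q_5 = 0.62 × 0.41 × 3.45 = 0.8770 m³/s
Q = Σ qᵢ = 19.77 m³/s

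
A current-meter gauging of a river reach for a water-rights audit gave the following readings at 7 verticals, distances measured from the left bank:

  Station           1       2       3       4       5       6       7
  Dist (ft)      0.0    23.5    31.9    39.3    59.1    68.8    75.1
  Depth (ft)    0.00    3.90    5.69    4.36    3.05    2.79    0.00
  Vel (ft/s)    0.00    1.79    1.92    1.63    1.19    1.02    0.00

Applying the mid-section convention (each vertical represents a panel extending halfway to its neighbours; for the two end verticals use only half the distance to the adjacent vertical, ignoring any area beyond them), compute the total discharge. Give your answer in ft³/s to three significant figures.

371 ft³/s

w_2 = (31.9 − 0.0)/2 = 15.95 ft; q_2 = 1.79 × 3.90 × 15.95 = 111.3 ft³/s
w_3 = (39.3 − 23.5)/2 = 7.9 ft; q_3 = 1.92 × 5.69 × 7.9 = 86.31 ft³/s
w_4 = (59.1 − 31.9)/2 = 13.6 ft; q_4 = 1.63 × 4.36 × 13.6 = 96.65 ft³/s
w_5 = (68.8 − 39.3)/2 = 14.75 ft; q_5 = 1.19 × 3.05 × 14.75 = 53.54 ft³/s
w_6 = (75.1 − 59.1)/2 = 8 ft; q_6 = 1.02 × 2.79 × 8 = 22.77 ft³/s
Stations 1, 7 contribute zero (depth or velocity is 0).
Q = Σ qᵢ = 370.6 ft³/s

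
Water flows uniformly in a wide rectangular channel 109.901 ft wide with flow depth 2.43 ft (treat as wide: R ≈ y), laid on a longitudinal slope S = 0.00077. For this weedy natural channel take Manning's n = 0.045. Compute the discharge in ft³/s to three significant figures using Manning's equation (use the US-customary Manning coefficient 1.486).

A = b·y = 109.901 × 2.43 = 267.1 ft²
Wide channel: R ≈ y = 2.43 ft
Q = (1.486/n)·A·R^(2/3)·S^(1/2) = (1.486/0.045) × 267.1 × 2.430^(2/3) × 0.00077^(1/2) = 442.3 ft³/s

442 ft³/s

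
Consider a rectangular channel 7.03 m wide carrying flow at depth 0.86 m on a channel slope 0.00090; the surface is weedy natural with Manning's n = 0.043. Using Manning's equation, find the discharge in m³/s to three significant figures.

3.30 m³/s

A = b·y = 7.03 × 0.86 = 6.046 m²
P = b + 2y = 7.03 + 2×0.86 = 8.750 m
R = A/P = 6.046/8.750 = 0.6909 m
Q = (1/n)·A·R^(2/3)·S^(1/2) = (1/0.043) × 6.046 × 0.6909^(2/3) × 0.00090^(1/2) = 3.297 m³/s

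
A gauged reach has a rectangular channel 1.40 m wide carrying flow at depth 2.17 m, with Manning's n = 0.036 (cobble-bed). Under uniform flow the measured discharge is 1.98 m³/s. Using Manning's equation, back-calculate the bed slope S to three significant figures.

0.00129

A = b·y = 1.40 × 2.17 = 3.038 m²
P = b + 2y = 1.40 + 2×2.17 = 5.740 m
R = A/P = 3.038/5.740 = 0.5293 m
S = (Q·n / (1·A·R^(2/3)))² = (1.98×0.036 / (1×3.038×0.6543))² = 0.001286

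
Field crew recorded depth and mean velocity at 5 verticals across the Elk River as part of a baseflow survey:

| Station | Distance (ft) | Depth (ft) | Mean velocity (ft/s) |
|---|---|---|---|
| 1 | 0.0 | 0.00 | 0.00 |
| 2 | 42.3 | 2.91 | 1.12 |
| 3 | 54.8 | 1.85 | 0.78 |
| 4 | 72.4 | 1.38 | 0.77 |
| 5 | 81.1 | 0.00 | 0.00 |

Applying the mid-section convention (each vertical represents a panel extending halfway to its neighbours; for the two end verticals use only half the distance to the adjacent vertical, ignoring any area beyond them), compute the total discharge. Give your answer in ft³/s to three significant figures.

w_2 = (54.8 − 0.0)/2 = 27.4 ft; q_2 = 1.12 × 2.91 × 27.4 = 89.30 ft³/s
w_3 = (72.4 − 42.3)/2 = 15.05 ft; q_3 = 0.78 × 1.85 × 15.05 = 21.72 ft³/s
w_4 = (81.1 − 54.8)/2 = 13.15 ft; q_4 = 0.77 × 1.38 × 13.15 = 13.97 ft³/s
Stations 1, 5 contribute zero (depth or velocity is 0).
Q = Σ qᵢ = 125.0 ft³/s

125 ft³/s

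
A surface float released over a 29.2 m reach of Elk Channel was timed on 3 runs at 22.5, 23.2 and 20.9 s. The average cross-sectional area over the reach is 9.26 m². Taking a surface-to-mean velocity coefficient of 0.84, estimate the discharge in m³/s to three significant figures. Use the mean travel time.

t̄ = (22.5 + 23.2 + 20.9) / 3 = 22.2 s
v_surface = L / t̄ = 29.2 / 22.2 = 1.315 m/s
v_mean = 0.84 × 1.315 = 1.105 m/s
Q = A × v_mean = 9.26 × 1.105 = 10.23 m³/s

10.2 m³/s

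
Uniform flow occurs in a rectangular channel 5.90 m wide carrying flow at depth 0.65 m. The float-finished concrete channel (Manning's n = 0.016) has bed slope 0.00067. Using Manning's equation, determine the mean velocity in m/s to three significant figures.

1.06 m/s

A = b·y = 5.90 × 0.65 = 3.835 m²
P = b + 2y = 5.90 + 2×0.65 = 7.200 m
R = A/P = 3.835/7.200 = 0.5326 m
Q = (1/n)·A·R^(2/3)·S^(1/2) = (1/0.016) × 3.835 × 0.5326^(2/3) × 0.00067^(1/2) = 4.077 m³/s
V = Q/A = 4.077/3.835 = 1.063 m/s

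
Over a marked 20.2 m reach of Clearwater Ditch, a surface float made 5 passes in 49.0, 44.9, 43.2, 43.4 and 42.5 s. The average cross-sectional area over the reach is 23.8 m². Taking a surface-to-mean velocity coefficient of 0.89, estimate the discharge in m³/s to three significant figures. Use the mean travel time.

9.59 m³/s

t̄ = (49.0 + 44.9 + 43.2 + 43.4 + 42.5) / 5 = 44.6 s
v_surface = L / t̄ = 20.2 / 44.6 = 0.4529 m/s
v_mean = 0.89 × 0.4529 = 0.4031 m/s
Q = A × v_mean = 23.8 × 0.4031 = 9.594 m³/s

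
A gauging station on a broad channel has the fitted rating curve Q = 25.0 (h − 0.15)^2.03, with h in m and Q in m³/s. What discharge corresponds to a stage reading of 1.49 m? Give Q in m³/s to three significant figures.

Q = 25.0 × (1.49 − 0.15)^2.03 = 25.0 × 1.34^2.03 = 45.29 m³/s

45.3 m³/s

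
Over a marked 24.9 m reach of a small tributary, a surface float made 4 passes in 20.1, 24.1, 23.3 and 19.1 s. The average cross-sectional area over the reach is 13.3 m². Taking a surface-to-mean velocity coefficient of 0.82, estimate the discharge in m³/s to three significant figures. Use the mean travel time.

12.5 m³/s

t̄ = (20.1 + 24.1 + 23.3 + 19.1) / 4 = 21.65 s
v_surface = L / t̄ = 24.9 / 21.65 = 1.150 m/s
v_mean = 0.82 × 1.150 = 0.9431 m/s
Q = A × v_mean = 13.3 × 0.9431 = 12.54 m³/s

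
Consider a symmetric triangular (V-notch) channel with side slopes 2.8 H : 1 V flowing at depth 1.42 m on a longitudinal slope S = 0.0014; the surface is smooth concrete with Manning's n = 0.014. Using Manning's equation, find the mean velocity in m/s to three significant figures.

2.04 m/s

A = z·y² = 2.8×1.42² = 5.646 m²
P = 2y√(1+z²) = 2×1.42×√(1+2.8²) = 8.444 m
R = A/P = 5.646/8.444 = 0.6686 m
Q = (1/n)·A·R^(2/3)·S^(1/2) = (1/0.014) × 5.646 × 0.6686^(2/3) × 0.0014^(1/2) = 11.54 m³/s
V = Q/A = 11.54/5.646 = 2.044 m/s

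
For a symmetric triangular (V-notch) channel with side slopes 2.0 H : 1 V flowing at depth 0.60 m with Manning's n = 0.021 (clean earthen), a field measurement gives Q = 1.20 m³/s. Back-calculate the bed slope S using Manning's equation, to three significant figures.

A = z·y² = 2.0×0.60² = 0.7200 m²
P = 2y√(1+z²) = 2×0.60×√(1+2.0²) = 2.683 m
R = A/P = 0.7200/2.683 = 0.2683 m
S = (Q·n / (1·A·R^(2/3)))² = (1.20×0.021 / (1×0.7200×0.4160))² = 0.007078

0.00708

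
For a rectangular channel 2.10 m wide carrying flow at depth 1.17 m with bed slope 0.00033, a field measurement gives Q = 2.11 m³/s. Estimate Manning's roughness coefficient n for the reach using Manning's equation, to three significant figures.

A = b·y = 2.10 × 1.17 = 2.457 m²
P = b + 2y = 2.10 + 2×1.17 = 4.440 m
R = A/P = 2.457/4.440 = 0.5534 m
n = (1/Q)·A·R^(2/3)·S^(1/2) = (1/2.11) × 2.457 × 0.6740 × 0.01817 = 0.01426

0.0143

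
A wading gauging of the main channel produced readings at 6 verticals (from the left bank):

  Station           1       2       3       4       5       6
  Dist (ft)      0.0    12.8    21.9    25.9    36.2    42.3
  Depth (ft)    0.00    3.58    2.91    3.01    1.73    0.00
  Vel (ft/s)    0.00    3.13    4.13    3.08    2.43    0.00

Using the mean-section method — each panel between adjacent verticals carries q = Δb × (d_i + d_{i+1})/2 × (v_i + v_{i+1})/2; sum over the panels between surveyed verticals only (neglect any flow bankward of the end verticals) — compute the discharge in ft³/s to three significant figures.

259 ft³/s

Panel 1-2: Δb = 12.8 ft, d̄ = (0.00+3.58)/2 = 1.79, v̄ = (0.00+3.13)/2 = 1.565 → q = 12.8×1.79×1.565 = 35.86 ft³/s
Panel 2-3: Δb = 9.1 ft, d̄ = (3.58+2.91)/2 = 3.245, v̄ = (3.13+4.13)/2 = 3.63 → q = 9.1×3.245×3.63 = 107.2 ft³/s
Panel 3-4: Δb = 4 ft, d̄ = (2.91+3.01)/2 = 2.96, v̄ = (4.13+3.08)/2 = 3.605 → q = 4×2.96×3.605 = 42.68 ft³/s
Panel 4-5: Δb = 10.3 ft, d̄ = (3.01+1.73)/2 = 2.37, v̄ = (3.08+2.43)/2 = 2.755 → q = 10.3×2.37×2.755 = 67.25 ft³/s
Panel 5-6: Δb = 6.1 ft, d̄ = (1.73+0.00)/2 = 0.865, v̄ = (2.43+0.00)/2 = 1.215 → q = 6.1×0.865×1.215 = 6.411 ft³/s
Q = Σ q = 259.4 ft³/s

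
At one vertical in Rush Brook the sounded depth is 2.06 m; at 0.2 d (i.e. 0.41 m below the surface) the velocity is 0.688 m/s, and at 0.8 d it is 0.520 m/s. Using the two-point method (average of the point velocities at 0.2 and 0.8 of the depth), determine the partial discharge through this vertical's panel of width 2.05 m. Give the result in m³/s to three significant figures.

v̄ = (0.688 + 0.520) / 2 = 0.6040 m/s
q = v̄ × d × w = 0.6040 × 2.06 × 2.05 = 2.551 m³/s

2.55 m³/s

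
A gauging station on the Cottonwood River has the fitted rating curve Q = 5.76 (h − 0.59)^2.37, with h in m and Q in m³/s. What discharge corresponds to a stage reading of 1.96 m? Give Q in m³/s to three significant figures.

12.1 m³/s

Q = 5.76 × (1.96 − 0.59)^2.37 = 5.76 × 1.37^2.37 = 12.15 m³/s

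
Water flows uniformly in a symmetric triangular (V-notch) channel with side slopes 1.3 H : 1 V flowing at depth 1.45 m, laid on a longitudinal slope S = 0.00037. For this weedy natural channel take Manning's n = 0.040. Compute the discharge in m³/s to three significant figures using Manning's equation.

A = z·y² = 1.3×1.45² = 2.733 m²
P = 2y√(1+z²) = 2×1.45×√(1+1.3²) = 4.756 m
R = A/P = 2.733/4.756 = 0.5747 m
Q = (1/n)·A·R^(2/3)·S^(1/2) = (1/0.040) × 2.733 × 0.5747^(2/3) × 0.00037^(1/2) = 0.9085 m³/s

0.908 m³/s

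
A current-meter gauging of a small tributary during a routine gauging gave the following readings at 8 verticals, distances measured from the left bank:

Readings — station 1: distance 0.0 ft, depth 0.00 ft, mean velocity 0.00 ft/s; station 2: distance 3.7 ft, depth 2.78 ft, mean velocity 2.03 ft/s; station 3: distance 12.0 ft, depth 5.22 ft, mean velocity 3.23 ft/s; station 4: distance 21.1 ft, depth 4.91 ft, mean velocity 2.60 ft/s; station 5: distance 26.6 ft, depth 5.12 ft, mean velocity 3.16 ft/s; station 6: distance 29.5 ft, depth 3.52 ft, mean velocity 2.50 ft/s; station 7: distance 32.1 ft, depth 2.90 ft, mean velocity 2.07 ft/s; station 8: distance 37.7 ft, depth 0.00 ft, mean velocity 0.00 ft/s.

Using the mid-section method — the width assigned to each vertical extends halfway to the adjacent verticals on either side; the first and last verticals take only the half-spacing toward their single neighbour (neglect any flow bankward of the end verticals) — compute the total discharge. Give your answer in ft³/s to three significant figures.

391 ft³/s

w_2 = (12.0 − 0.0)/2 = 6 ft; q_2 = 2.03 × 2.78 × 6 = 33.86 ft³/s
w_3 = (21.1 − 3.7)/2 = 8.7 ft; q_3 = 3.23 × 5.22 × 8.7 = 146.7 ft³/s
w_4 = (26.6 − 12.0)/2 = 7.3 ft; q_4 = 2.60 × 4.91 × 7.3 = 93.19 ft³/s
w_5 = (29.5 − 21.1)/2 = 4.2 ft; q_5 = 3.16 × 5.12 × 4.2 = 67.95 ft³/s
w_6 = (32.1 − 26.6)/2 = 2.75 ft; q_6 = 2.50 × 3.52 × 2.75 = 24.20 ft³/s
w_7 = (37.7 − 29.5)/2 = 4.1 ft; q_7 = 2.07 × 2.90 × 4.1 = 24.61 ft³/s
Stations 1, 8 contribute zero (depth or velocity is 0).
Q = Σ qᵢ = 390.5 ft³/s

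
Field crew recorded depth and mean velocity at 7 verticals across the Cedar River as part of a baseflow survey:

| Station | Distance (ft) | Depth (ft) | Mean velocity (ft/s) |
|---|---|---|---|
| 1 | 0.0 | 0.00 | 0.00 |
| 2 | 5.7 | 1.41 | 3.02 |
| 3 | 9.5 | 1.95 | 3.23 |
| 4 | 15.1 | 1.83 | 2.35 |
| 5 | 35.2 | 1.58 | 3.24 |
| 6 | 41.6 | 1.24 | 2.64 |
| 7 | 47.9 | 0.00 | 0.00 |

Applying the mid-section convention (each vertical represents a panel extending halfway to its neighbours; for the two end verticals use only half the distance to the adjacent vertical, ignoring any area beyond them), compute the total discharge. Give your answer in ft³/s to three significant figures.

w_2 = (9.5 − 0.0)/2 = 4.75 ft; q_2 = 3.02 × 1.41 × 4.75 = 20.23 ft³/s
w_3 = (15.1 − 5.7)/2 = 4.7 ft; q_3 = 3.23 × 1.95 × 4.7 = 29.60 ft³/s
w_4 = (35.2 − 9.5)/2 = 12.85 ft; q_4 = 2.35 × 1.83 × 12.85 = 55.26 ft³/s
w_5 = (41.6 − 15.1)/2 = 13.25 ft; q_5 = 3.24 × 1.58 × 13.25 = 67.83 ft³/s
w_6 = (47.9 − 35.2)/2 = 6.35 ft; q_6 = 2.64 × 1.24 × 6.35 = 20.79 ft³/s
Stations 1, 7 contribute zero (depth or velocity is 0).
Q = Σ qᵢ = 193.7 ft³/s

194 ft³/s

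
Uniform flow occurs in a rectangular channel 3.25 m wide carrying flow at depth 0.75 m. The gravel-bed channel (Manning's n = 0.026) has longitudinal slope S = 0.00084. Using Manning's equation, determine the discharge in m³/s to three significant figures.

1.74 m³/s

A = b·y = 3.25 × 0.75 = 2.438 m²
P = b + 2y = 3.25 + 2×0.75 = 4.750 m
R = A/P = 2.438/4.750 = 0.5132 m
Q = (1/n)·A·R^(2/3)·S^(1/2) = (1/0.026) × 2.438 × 0.5132^(2/3) × 0.00084^(1/2) = 1.742 m³/s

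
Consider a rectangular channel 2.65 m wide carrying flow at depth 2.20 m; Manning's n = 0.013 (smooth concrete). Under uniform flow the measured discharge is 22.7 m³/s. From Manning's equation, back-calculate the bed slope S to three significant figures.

0.00330

A = b·y = 2.65 × 2.20 = 5.830 m²
P = b + 2y = 2.65 + 2×2.20 = 7.050 m
R = A/P = 5.830/7.050 = 0.8270 m
S = (Q·n / (1·A·R^(2/3)))² = (22.7×0.013 / (1×5.830×0.8810))² = 0.003301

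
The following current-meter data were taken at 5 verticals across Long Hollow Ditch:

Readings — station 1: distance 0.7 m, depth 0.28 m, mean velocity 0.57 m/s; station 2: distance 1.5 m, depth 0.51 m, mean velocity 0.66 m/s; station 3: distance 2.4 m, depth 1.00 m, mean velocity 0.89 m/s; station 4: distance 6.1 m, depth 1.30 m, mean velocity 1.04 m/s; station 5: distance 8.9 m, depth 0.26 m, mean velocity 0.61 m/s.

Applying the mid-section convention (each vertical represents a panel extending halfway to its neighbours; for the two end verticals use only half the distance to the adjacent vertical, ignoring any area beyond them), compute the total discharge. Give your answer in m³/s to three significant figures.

7.01 m³/s

w_1 = (1.5 − 0.7)/2 = 0.4 m; q_1 = 0.57 × 0.28 × 0.4 = 0.06384 m³/s
w_2 = (2.4 − 0.7)/2 = 0.85 m; q_2 = 0.66 × 0.51 × 0.85 = 0.2861 m³/s
w_3 = (6.1 − 1.5)/2 = 2.3 m; q_3 = 0.89 × 1.00 × 2.3 = 2.047 m³/s
w_4 = (8.9 − 2.4)/2 = 3.25 m; q_4 = 1.04 × 1.30 × 3.25 = 4.394 m³/s
w_5 = (8.9 − 6.1)/2 = 1.4 m; q_5 = 0.61 × 0.26 × 1.4 = 0.2220 m³/s
Q = Σ qᵢ = 7.013 m³/s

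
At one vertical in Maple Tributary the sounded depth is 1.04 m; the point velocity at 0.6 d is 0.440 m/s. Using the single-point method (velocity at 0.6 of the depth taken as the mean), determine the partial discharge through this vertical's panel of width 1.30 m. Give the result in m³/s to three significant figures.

0.595 m³/s

v̄ = v₀.₆ = 0.440 m/s
q = v̄ × d × w = 0.4400 × 1.04 × 1.30 = 0.5949 m³/s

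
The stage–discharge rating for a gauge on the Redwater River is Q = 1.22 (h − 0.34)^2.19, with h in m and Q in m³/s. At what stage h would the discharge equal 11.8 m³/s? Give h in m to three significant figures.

3.16 m

h − h₀ = (Q/C)^(1/b) = (11.8/1.22)^(1/2.19) = 2.818 m
h = 0.34 + 2.818 = 3.158 m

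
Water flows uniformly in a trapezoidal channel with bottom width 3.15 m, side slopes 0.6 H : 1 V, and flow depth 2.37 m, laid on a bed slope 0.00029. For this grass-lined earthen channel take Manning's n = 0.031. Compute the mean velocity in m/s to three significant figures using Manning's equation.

0.637 m/s

A = (b + z·y)·y = (3.15 + 0.6×2.37)×2.37 = 10.84 m²
P = b + 2y√(1+z²) = 3.15 + 2×2.37×√(1+0.6²) = 8.678 m
R = A/P = 10.84/8.678 = 1.249 m
Q = (1/n)·A·R^(2/3)·S^(1/2) = (1/0.031) × 10.84 × 1.249^(2/3) × 0.00029^(1/2) = 6.902 m³/s
V = Q/A = 6.902/10.84 = 0.6370 m/s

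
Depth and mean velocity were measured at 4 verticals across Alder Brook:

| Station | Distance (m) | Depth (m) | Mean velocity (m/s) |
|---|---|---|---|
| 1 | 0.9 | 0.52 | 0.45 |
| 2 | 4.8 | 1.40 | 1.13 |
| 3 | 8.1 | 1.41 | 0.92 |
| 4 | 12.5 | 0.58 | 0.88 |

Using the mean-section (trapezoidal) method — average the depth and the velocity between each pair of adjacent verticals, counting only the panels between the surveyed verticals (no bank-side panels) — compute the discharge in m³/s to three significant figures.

Panel 1-2: Δb = 3.9 m, d̄ = (0.52+1.40)/2 = 0.96, v̄ = (0.45+1.13)/2 = 0.79 → q = 3.9×0.96×0.79 = 2.958 m³/s
Panel 2-3: Δb = 3.3 m, d̄ = (1.40+1.41)/2 = 1.405, v̄ = (1.13+0.92)/2 = 1.025 → q = 3.3×1.405×1.025 = 4.752 m³/s
Panel 3-4: Δb = 4.4 m, d̄ = (1.41+0.58)/2 = 0.995, v̄ = (0.92+0.88)/2 = 0.9 → q = 4.4×0.995×0.9 = 3.940 m³/s
Q = Σ q = 11.65 m³/s

11.7 m³/s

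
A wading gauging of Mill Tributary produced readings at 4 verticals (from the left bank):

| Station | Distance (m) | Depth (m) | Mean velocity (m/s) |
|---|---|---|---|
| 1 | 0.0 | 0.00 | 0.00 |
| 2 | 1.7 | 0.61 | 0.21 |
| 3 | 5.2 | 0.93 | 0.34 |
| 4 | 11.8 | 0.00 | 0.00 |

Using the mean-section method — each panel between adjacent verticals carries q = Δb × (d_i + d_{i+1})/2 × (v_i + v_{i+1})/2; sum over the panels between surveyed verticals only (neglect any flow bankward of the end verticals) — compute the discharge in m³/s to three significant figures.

1.32 m³/s

Panel 1-2: Δb = 1.7 m, d̄ = (0.00+0.61)/2 = 0.305, v̄ = (0.00+0.21)/2 = 0.105 → q = 1.7×0.305×0.105 = 0.05444 m³/s
Panel 2-3: Δb = 3.5 m, d̄ = (0.61+0.93)/2 = 0.77, v̄ = (0.21+0.34)/2 = 0.275 → q = 3.5×0.77×0.275 = 0.7411 m³/s
Panel 3-4: Δb = 6.6 m, d̄ = (0.93+0.00)/2 = 0.465, v̄ = (0.34+0.00)/2 = 0.17 → q = 6.6×0.465×0.17 = 0.5217 m³/s
Q = Σ q = 1.317 m³/s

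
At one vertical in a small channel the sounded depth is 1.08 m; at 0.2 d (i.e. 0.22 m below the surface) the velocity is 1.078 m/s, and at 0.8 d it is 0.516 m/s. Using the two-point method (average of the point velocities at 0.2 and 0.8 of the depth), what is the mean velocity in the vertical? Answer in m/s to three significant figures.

v̄ = (1.078 + 0.516) / 2 = 0.7970 m/s

0.797 m/s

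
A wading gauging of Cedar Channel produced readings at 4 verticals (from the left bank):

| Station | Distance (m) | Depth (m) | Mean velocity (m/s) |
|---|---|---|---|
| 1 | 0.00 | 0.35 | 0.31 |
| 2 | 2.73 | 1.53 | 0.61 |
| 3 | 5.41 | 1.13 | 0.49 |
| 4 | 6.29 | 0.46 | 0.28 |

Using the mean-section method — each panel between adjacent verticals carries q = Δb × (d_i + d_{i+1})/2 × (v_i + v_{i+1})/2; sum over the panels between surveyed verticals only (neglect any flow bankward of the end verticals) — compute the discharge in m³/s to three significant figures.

3.41 m³/s

Panel 1-2: Δb = 2.73 m, d̄ = (0.35+1.53)/2 = 0.94, v̄ = (0.31+0.61)/2 = 0.46 → q = 2.73×0.94×0.46 = 1.180 m³/s
Panel 2-3: Δb = 2.68 m, d̄ = (1.53+1.13)/2 = 1.33, v̄ = (0.61+0.49)/2 = 0.55 → q = 2.68×1.33×0.55 = 1.960 m³/s
Panel 3-4: Δb = 0.88 m, d̄ = (1.13+0.46)/2 = 0.795, v̄ = (0.49+0.28)/2 = 0.385 → q = 0.88×0.795×0.385 = 0.2693 m³/s
Q = Σ q = 3.410 m³/s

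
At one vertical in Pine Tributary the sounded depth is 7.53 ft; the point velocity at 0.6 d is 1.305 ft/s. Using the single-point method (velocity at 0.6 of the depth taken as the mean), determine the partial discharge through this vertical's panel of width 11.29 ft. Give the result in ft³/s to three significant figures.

v̄ = v₀.₆ = 1.305 ft/s
q = v̄ × d × w = 1.305 × 7.53 × 11.29 = 110.9 ft³/s

111 ft³/s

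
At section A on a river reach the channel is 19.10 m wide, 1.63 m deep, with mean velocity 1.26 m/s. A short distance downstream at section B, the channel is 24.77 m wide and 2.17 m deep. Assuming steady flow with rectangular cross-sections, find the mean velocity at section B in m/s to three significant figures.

0.730 m/s

Q = A₁V₁ = (19.10×1.63) × 1.26 = 39.23 m³/s
A₂ = 24.77 × 2.17 = 53.75 m²
V₂ = Q/A₂ = 39.23/53.75 = 0.7298 m/s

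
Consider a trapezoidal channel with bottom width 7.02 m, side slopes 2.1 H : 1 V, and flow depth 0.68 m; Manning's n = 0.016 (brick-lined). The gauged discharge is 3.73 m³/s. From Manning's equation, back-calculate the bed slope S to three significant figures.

A = (b + z·y)·y = (7.02 + 2.1×0.68)×0.68 = 5.745 m²
P = b + 2y√(1+z²) = 7.02 + 2×0.68×√(1+2.1²) = 10.18 m
R = A/P = 5.745/10.18 = 0.5641 m
S = (Q·n / (1·A·R^(2/3)))² = (3.73×0.016 / (1×5.745×0.6827))² = 0.0002315

0.000232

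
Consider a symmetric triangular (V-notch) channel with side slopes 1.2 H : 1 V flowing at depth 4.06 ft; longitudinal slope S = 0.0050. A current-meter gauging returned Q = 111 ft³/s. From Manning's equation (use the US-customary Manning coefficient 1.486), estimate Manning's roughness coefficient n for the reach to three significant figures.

A = z·y² = 1.2×4.06² = 19.78 ft²
P = 2y√(1+z²) = 2×4.06×√(1+1.2²) = 12.68 ft
R = A/P = 19.78/12.68 = 1.559 ft
n = (1.486/Q)·A·R^(2/3)·S^(1/2) = (1.486/111) × 19.78 × 1.345 × 0.07071 = 0.02518

0.0252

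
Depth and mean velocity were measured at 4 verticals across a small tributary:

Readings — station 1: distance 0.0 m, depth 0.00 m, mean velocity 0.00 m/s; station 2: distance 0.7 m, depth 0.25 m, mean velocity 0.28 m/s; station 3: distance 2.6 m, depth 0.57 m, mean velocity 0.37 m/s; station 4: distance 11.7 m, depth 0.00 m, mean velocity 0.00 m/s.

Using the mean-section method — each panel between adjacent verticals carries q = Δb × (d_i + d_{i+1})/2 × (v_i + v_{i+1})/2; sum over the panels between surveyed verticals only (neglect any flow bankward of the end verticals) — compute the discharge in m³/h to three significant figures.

2680 m³/h

Panel 1-2: Δb = 0.7 m, d̄ = (0.00+0.25)/2 = 0.125, v̄ = (0.00+0.28)/2 = 0.14 → q = 0.7×0.125×0.14 = 0.01225 m³/s
Panel 2-3: Δb = 1.9 m, d̄ = (0.25+0.57)/2 = 0.41, v̄ = (0.28+0.37)/2 = 0.325 → q = 1.9×0.41×0.325 = 0.2532 m³/s
Panel 3-4: Δb = 9.1 m, d̄ = (0.57+0.00)/2 = 0.285, v̄ = (0.37+0.00)/2 = 0.185 → q = 9.1×0.285×0.185 = 0.4798 m³/s
Q = Σ q = 0.7452 m³/s
= 0.7452 × 3600 = 2683 m³/h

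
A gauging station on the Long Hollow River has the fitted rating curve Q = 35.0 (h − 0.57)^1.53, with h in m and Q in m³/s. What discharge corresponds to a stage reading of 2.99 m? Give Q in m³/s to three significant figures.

135 m³/s

Q = 35.0 × (2.99 − 0.57)^1.53 = 35.0 × 2.42^1.53 = 135.3 m³/s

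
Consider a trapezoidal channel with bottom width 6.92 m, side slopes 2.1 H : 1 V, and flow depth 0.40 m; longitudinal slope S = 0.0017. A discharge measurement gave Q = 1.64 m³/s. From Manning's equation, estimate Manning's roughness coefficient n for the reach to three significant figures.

A = (b + z·y)·y = (6.92 + 2.1×0.40)×0.40 = 3.104 m²
P = b + 2y√(1+z²) = 6.92 + 2×0.40×√(1+2.1²) = 8.781 m
R = A/P = 3.104/8.781 = 0.3535 m
n = (1/Q)·A·R^(2/3)·S^(1/2) = (1/1.64) × 3.104 × 0.5000 × 0.04123 = 0.03901

0.0390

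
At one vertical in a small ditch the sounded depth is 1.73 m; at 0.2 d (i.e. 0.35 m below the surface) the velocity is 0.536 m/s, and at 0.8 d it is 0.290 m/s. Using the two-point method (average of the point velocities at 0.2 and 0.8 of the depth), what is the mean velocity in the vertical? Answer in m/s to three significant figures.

0.413 m/s

v̄ = (0.536 + 0.290) / 2 = 0.4130 m/s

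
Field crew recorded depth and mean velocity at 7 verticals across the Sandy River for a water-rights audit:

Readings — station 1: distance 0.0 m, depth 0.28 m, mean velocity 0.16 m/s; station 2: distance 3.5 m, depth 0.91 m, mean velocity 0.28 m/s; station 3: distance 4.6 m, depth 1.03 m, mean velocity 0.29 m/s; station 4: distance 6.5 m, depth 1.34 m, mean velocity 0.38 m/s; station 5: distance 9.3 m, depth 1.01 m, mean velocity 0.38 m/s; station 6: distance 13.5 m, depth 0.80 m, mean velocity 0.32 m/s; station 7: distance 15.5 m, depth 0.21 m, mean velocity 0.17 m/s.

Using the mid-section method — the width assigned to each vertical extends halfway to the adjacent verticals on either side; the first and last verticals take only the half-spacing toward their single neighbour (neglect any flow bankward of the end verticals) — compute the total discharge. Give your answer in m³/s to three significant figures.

4.48 m³/s

w_1 = (3.5 − 0.0)/2 = 1.75 m; q_1 = 0.16 × 0.28 × 1.75 = 0.07840 m³/s
w_2 = (4.6 − 0.0)/2 = 2.3 m; q_2 = 0.28 × 0.91 × 2.3 = 0.5860 m³/s
w_3 = (6.5 − 3.5)/2 = 1.5 m; q_3 = 0.29 × 1.03 × 1.5 = 0.4481 m³/s
w_4 = (9.3 − 4.6)/2 = 2.35 m; q_4 = 0.38 × 1.34 × 2.35 = 1.197 m³/s
w_5 = (13.5 − 6.5)/2 = 3.5 m; q_5 = 0.38 × 1.01 × 3.5 = 1.343 m³/s
w_6 = (15.5 − 9.3)/2 = 3.1 m; q_6 = 0.32 × 0.80 × 3.1 = 0.7936 m³/s
w_7 = (15.5 − 13.5)/2 = 1 m; q_7 = 0.17 × 0.21 × 1 = 0.03570 m³/s
Q = Σ qᵢ = 4.482 m³/s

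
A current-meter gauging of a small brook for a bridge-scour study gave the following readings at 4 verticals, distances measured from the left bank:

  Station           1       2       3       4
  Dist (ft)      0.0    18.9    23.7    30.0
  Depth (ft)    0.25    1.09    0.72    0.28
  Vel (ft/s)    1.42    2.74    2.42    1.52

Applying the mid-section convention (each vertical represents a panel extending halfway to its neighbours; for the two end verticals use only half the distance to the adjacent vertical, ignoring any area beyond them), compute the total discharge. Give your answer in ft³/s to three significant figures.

w_1 = (18.9 − 0.0)/2 = 9.45 ft; q_1 = 1.42 × 0.25 × 9.45 = 3.355 ft³/s
w_2 = (23.7 − 0.0)/2 = 11.85 ft; q_2 = 2.74 × 1.09 × 11.85 = 35.39 ft³/s
w_3 = (30.0 − 18.9)/2 = 5.55 ft; q_3 = 2.42 × 0.72 × 5.55 = 9.670 ft³/s
w_4 = (30.0 − 23.7)/2 = 3.15 ft; q_4 = 1.52 × 0.28 × 3.15 = 1.341 ft³/s
Q = Σ qᵢ = 49.76 ft³/s

49.8 ft³/s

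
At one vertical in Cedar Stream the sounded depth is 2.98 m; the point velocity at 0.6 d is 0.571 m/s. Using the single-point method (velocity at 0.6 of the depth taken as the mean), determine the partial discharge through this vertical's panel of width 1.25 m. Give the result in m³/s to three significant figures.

v̄ = v₀.₆ = 0.571 m/s
q = v̄ × d × w = 0.5710 × 2.98 × 1.25 = 2.127 m³/s

2.13 m³/s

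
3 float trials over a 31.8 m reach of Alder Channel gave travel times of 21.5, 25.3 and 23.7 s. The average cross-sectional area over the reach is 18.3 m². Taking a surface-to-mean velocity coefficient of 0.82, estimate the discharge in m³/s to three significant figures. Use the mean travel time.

20.3 m³/s

t̄ = (21.5 + 25.3 + 23.7) / 3 = 23.5 s
v_surface = L / t̄ = 31.8 / 23.5 = 1.353 m/s
v_mean = 0.82 × 1.353 = 1.110 m/s
Q = A × v_mean = 18.3 × 1.110 = 20.31 m³/s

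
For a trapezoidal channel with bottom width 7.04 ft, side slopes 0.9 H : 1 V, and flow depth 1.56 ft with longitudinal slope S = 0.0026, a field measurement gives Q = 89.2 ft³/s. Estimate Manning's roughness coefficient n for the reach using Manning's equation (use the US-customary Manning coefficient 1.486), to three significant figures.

A = (b + z·y)·y = (7.04 + 0.9×1.56)×1.56 = 13.17 ft²
P = b + 2y√(1+z²) = 7.04 + 2×1.56×√(1+0.9²) = 11.24 ft
R = A/P = 13.17/11.24 = 1.172 ft
n = (1.486/Q)·A·R^(2/3)·S^(1/2) = (1.486/89.2) × 13.17 × 1.112 × 0.05099 = 0.01244

0.0124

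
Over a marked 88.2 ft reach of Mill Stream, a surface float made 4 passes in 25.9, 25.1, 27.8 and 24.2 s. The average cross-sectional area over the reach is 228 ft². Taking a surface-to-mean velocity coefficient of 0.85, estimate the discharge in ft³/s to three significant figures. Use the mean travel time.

t̄ = (25.9 + 25.1 + 27.8 + 24.2) / 4 = 25.75 s
v_surface = L / t̄ = 88.2 / 25.75 = 3.425 ft/s
v_mean = 0.85 × 3.425 = 2.911 ft/s
Q = A × v_mean = 228 × 2.911 = 663.8 ft³/s

664 ft³/s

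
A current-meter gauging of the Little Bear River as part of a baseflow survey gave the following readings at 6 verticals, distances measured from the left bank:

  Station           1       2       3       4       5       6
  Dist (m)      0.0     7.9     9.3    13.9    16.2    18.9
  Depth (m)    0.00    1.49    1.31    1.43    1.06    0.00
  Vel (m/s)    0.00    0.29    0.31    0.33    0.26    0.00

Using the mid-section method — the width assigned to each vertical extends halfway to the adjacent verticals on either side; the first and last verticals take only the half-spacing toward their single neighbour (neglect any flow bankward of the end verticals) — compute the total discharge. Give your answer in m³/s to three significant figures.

5.54 m³/s

w_2 = (9.3 − 0.0)/2 = 4.65 m; q_2 = 0.29 × 1.49 × 4.65 = 2.009 m³/s
w_3 = (13.9 − 7.9)/2 = 3 m; q_3 = 0.31 × 1.31 × 3 = 1.218 m³/s
w_4 = (16.2 − 9.3)/2 = 3.45 m; q_4 = 0.33 × 1.43 × 3.45 = 1.628 m³/s
w_5 = (18.9 − 13.9)/2 = 2.5 m; q_5 = 0.26 × 1.06 × 2.5 = 0.6890 m³/s
Stations 1, 6 contribute zero (depth or velocity is 0).
Q = Σ qᵢ = 5.545 m³/s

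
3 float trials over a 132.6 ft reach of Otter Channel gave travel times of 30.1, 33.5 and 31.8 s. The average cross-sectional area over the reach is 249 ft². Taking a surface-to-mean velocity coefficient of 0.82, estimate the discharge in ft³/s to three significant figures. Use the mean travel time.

t̄ = (30.1 + 33.5 + 31.8) / 3 = 31.8 s
v_surface = L / t̄ = 132.6 / 31.8 = 4.170 ft/s
v_mean = 0.82 × 4.170 = 3.419 ft/s
Q = A × v_mean = 249 × 3.419 = 851.4 ft³/s

851 ft³/s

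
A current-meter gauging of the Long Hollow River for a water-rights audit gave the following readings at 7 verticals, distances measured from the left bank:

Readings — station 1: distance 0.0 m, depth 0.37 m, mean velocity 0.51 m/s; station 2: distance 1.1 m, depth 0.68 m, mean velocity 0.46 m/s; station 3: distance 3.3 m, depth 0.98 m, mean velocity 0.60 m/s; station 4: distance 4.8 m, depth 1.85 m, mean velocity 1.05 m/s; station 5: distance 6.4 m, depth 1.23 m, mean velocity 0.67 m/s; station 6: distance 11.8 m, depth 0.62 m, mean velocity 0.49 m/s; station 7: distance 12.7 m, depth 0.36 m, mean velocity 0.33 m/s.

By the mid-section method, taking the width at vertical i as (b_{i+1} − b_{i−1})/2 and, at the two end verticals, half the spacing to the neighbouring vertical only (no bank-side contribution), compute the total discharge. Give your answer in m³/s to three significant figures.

w_1 = (1.1 − 0.0)/2 = 0.55 m; q_1 = 0.51 × 0.37 × 0.55 = 0.1038 m³/s
w_2 = (3.3 − 0.0)/2 = 1.65 m; q_2 = 0.46 × 0.68 × 1.65 = 0.5161 m³/s
w_3 = (4.8 − 1.1)/2 = 1.85 m; q_3 = 0.60 × 0.98 × 1.85 = 1.088 m³/s
w_4 = (6.4 − 3.3)/2 = 1.55 m; q_4 = 1.05 × 1.85 × 1.55 = 3.011 m³/s
w_5 = (11.8 − 4.8)/2 = 3.5 m; q_5 = 0.67 × 1.23 × 3.5 = 2.884 m³/s
w_6 = (12.7 − 6.4)/2 = 3.15 m; q_6 = 0.49 × 0.62 × 3.15 = 0.9570 m³/s
w_7 = (12.7 − 11.8)/2 = 0.45 m; q_7 = 0.33 × 0.36 × 0.45 = 0.05346 m³/s
Q = Σ qᵢ = 8.613 m³/s

8.61 m³/s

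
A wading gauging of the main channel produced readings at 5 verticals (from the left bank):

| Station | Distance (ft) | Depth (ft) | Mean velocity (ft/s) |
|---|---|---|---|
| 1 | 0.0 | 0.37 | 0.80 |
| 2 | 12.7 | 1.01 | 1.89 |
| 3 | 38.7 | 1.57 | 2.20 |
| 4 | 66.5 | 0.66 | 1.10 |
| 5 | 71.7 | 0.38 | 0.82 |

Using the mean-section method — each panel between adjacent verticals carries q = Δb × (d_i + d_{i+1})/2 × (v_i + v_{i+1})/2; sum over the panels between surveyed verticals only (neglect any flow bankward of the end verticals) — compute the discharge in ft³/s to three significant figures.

134 ft³/s

Panel 1-2: Δb = 12.7 ft, d̄ = (0.37+1.01)/2 = 0.69, v̄ = (0.80+1.89)/2 = 1.345 → q = 12.7×0.69×1.345 = 11.79 ft³/s
Panel 2-3: Δb = 26 ft, d̄ = (1.01+1.57)/2 = 1.29, v̄ = (1.89+2.20)/2 = 2.045 → q = 26×1.29×2.045 = 68.59 ft³/s
Panel 3-4: Δb = 27.8 ft, d̄ = (1.57+0.66)/2 = 1.115, v̄ = (2.20+1.10)/2 = 1.65 → q = 27.8×1.115×1.65 = 51.15 ft³/s
Panel 4-5: Δb = 5.2 ft, d̄ = (0.66+0.38)/2 = 0.52, v̄ = (1.10+0.82)/2 = 0.96 → q = 5.2×0.52×0.96 = 2.596 ft³/s
Q = Σ q = 134.1 ft³/s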